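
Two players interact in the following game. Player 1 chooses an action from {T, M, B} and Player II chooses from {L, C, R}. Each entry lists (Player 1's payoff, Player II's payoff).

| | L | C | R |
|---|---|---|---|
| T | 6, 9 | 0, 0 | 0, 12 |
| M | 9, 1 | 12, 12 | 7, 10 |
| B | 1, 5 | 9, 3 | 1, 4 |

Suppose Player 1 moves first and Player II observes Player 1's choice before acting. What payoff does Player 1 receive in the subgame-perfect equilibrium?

12

Backward induction with Player 1 moving first.
- T: BR = R, leader payoff 0.
- M: BR = C, leader payoff 12.
- B: BR = L, leader payoff 1.
Maximizing over 0, 12, 1, Player 1 chooses M. Subgame-perfect outcome: (M, C) with payoffs (12, 12).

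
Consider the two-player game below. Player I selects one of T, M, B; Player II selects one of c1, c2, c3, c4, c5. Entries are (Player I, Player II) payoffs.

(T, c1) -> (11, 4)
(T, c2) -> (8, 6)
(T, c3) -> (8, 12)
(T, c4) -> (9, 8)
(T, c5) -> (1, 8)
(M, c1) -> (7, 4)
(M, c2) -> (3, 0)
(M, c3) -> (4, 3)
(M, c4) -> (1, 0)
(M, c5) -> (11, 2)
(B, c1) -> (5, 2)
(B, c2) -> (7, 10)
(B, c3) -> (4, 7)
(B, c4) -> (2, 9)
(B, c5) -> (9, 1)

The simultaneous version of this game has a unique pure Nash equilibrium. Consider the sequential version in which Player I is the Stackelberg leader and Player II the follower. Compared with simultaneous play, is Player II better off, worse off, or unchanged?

unchanged

Backward induction with Player I moving first.
- T: BR = c3, leader payoff 8.
- M: BR = c1, leader payoff 7.
- B: BR = c2, leader payoff 7.
Maximizing over 8, 7, 7, Player I chooses T. Subgame-perfect outcome: (T, c3) with payoffs (8, 12).
Under simultaneous play:
Player I's best replies: c1→T; c2→T; c3→T; c4→T; c5→M.
Player II's best replies: T→c3; M→c1; B→c2.
Only (T, c3) has each player best-responding; Nash payoffs (8, 12).
Player II earns 12 sequentially versus 12 at the Nash outcome: unchanged.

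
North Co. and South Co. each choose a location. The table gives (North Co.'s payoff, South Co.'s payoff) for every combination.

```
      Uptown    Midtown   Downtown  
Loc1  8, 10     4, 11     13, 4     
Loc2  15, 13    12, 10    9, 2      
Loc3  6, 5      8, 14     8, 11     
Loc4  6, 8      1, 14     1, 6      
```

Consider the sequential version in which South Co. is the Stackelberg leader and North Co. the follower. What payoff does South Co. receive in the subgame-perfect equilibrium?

Work backward from North Co.'s decision.
- Uptown: North Co. compares 8, 15, 6, 6 and picks Loc2; South Co. would get 13.
- Midtown: North Co. compares 4, 12, 8, 1 and picks Loc2; South Co. would get 10.
- Downtown: North Co. compares 13, 9, 8, 1 and picks Loc1; South Co. would get 4.
Maximizing over 13, 10, 4, South Co. chooses Uptown. Subgame-perfect outcome: (Loc2, Uptown) with payoffs (15, 13).

13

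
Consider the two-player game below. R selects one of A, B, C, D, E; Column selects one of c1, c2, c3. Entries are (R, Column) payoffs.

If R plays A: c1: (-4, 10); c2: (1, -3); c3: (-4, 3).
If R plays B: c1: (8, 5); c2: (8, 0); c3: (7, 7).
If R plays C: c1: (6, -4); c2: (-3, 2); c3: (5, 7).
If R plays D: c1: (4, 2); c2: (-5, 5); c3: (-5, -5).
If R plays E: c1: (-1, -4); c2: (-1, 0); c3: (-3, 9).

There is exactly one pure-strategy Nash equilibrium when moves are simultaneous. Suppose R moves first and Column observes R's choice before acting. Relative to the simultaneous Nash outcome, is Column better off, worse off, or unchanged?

unchanged

Backward induction with R moving first.
- A → Column plays c1 (best of 10, -3, 3); R gets -4.
- B → Column plays c3 (best of 5, 0, 7); R gets 7.
- C → Column plays c3 (best of -4, 2, 7); R gets 5.
- D → Column plays c2 (best of 2, 5, -5); R gets -5.
- E → Column plays c3 (best of -4, 0, 9); R gets -3.
R's induced payoffs are -4, 7, 5, -5, -3, so R commits to B. Subgame-perfect outcome: (B, c3) with payoffs (7, 7).
Now find the simultaneous Nash equilibrium.
R's best replies: c1→B; c2→B; c3→B.
Column's best replies: A→c1; B→c3; C→c3; D→c2; E→c3.
Only (B, c3) has each player best-responding; Nash payoffs (7, 7).
Column earns 7 sequentially versus 7 at the Nash outcome: unchanged.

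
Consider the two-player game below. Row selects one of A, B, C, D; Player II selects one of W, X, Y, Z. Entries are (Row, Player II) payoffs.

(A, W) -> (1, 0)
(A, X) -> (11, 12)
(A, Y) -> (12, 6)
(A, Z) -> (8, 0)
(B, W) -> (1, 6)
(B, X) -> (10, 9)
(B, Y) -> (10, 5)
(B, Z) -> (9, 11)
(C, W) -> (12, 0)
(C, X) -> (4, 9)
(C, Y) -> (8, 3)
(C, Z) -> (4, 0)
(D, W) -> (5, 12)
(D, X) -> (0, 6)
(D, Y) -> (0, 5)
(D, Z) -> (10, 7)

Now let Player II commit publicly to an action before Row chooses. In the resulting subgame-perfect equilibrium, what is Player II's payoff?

Row best-responds to each possible Player II move:
- W: Row compares 1, 1, 12, 5 and picks C; Player II would get 0.
- X: Row compares 11, 10, 4, 0 and picks A; Player II would get 12.
- Y: Row compares 12, 10, 8, 0 and picks A; Player II would get 6.
- Z: Row compares 8, 9, 4, 10 and picks D; Player II would get 7.
Player II's induced payoffs are 0, 12, 6, 7, so Player II commits to X. Subgame-perfect outcome: (A, X) with payoffs (11, 12).

12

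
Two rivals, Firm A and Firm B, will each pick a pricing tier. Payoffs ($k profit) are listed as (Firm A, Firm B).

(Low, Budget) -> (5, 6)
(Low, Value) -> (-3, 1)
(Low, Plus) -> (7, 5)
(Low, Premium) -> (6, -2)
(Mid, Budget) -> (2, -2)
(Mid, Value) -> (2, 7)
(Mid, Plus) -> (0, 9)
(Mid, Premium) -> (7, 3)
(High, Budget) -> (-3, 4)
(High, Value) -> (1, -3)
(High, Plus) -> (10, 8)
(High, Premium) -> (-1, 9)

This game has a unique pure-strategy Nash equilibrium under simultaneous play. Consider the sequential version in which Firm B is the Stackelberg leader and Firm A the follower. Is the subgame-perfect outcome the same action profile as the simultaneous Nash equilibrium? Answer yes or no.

Backward induction with Firm B moving first.
- Budget: BR = Low, leader payoff 6.
- Value: BR = Mid, leader payoff 7.
- Plus: BR = High, leader payoff 8.
- Premium: BR = Mid, leader payoff 3.
Firm B's induced payoffs are 6, 7, 8, 3, so Firm B commits to Plus. Subgame-perfect outcome: (High, Plus) with payoffs (10, 8).
Now find the simultaneous Nash equilibrium.
Firm A's best replies: Budget→Low; Value→Mid; Plus→High; Premium→Mid.
Firm B's best replies: Low→Budget; Mid→Plus; High→Premium.
The unique mutual best reply is (Low, Budget), giving (5, 6).
Sequential outcome (High, Plus) differs from the Nash profile (Low, Budget).

no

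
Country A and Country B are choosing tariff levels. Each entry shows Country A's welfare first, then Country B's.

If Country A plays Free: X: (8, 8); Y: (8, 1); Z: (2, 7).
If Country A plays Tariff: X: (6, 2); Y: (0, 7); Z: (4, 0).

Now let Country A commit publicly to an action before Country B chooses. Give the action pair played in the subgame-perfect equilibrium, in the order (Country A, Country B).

Country B best-responds to each possible Country A move:
- Free: BR = X, leader payoff 8.
- Tariff: BR = Y, leader payoff 0.
Country A's induced payoffs are 8, 0, so Country A commits to Free. Subgame-perfect outcome: (Free, X) with payoffs (8, 8).

(Free, X)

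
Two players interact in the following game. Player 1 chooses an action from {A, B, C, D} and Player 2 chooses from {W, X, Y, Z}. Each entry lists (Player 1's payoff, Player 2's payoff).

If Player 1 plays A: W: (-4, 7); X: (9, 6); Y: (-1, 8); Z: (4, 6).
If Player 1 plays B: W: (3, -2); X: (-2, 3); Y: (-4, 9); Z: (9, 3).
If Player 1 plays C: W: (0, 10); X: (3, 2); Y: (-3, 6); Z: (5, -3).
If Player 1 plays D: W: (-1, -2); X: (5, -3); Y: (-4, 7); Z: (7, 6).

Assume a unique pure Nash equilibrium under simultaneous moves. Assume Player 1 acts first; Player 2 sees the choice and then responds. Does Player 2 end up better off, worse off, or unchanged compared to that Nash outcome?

better off

Work backward from Player 2's decision.
- A: BR = Y, leader payoff -1.
- B: BR = Y, leader payoff -4.
- C: BR = W, leader payoff 0.
- D: BR = Y, leader payoff -4.
Player 1's induced payoffs are -1, -4, 0, -4, so Player 1 commits to C. Subgame-perfect outcome: (C, W) with payoffs (0, 10).
Under simultaneous play:
Player 1's best replies: W→B; X→A; Y→A; Z→B.
Player 2's best replies: A→Y; B→Y; C→W; D→Y.
The unique mutual best reply is (A, Y), giving (-1, 8).
Player 2 earns 10 sequentially versus 8 at the Nash outcome: better off.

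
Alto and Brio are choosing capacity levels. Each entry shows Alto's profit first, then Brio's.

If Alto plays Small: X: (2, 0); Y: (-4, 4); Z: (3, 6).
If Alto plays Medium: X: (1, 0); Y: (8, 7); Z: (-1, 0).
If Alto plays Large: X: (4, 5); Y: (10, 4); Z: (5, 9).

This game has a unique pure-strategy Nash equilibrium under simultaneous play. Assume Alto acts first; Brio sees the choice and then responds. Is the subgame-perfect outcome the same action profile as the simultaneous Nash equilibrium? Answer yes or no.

Work backward from Brio's decision.
- Small: Brio compares 0, 4, 6 and picks Z; Alto would get 3.
- Medium: Brio compares 0, 7, 0 and picks Y; Alto would get 8.
- Large: Brio compares 5, 4, 9 and picks Z; Alto would get 5.
Alto's induced payoffs are 3, 8, 5, so Alto commits to Medium. Subgame-perfect outcome: (Medium, Y) with payoffs (8, 7).
Under simultaneous play:
Alto's best replies: X→Large; Y→Large; Z→Large.
Brio's best replies: Small→Z; Medium→Y; Large→Z.
The unique mutual best reply is (Large, Z), giving (5, 9).
Sequential outcome (Medium, Y) differs from the Nash profile (Large, Z).

no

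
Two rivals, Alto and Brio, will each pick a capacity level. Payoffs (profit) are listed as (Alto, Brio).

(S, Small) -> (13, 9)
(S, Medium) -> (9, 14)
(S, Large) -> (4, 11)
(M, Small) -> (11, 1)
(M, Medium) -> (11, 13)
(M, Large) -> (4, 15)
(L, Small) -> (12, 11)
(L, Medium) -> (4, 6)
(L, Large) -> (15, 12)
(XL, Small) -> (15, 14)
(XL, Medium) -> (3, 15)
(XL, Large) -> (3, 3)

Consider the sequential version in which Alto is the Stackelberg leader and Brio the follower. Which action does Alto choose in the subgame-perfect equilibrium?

L

Solve by backward induction (Alto leads).
- S: Brio compares 9, 14, 11 and picks Medium; Alto would get 9.
- M: Brio compares 1, 13, 15 and picks Large; Alto would get 4.
- L: Brio compares 11, 6, 12 and picks Large; Alto would get 15.
- XL: Brio compares 14, 15, 3 and picks Medium; Alto would get 3.
Among 9, 4, 15, 3, the best is 15 at L. Subgame-perfect outcome: (L, Large) with payoffs (15, 12).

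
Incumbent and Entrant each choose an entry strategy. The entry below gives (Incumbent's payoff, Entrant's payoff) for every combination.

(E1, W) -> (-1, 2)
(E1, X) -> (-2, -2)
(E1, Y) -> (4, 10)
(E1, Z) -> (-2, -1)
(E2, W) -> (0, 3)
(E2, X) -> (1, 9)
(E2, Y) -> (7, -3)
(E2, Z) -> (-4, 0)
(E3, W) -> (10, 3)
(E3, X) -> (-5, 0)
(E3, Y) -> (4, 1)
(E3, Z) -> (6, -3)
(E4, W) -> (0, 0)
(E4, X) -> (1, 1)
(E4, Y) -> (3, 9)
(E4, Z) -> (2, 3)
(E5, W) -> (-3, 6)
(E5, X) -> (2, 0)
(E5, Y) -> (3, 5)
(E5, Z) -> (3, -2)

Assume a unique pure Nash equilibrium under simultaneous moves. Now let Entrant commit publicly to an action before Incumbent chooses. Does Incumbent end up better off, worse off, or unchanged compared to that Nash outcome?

unchanged

Solve by backward induction (Entrant leads).
- W → Incumbent plays E3 (best of -1, 0, 10, 0, -3); Entrant gets 3.
- X → Incumbent plays E5 (best of -2, 1, -5, 1, 2); Entrant gets 0.
- Y → Incumbent plays E2 (best of 4, 7, 4, 3, 3); Entrant gets -3.
- Z → Incumbent plays E3 (best of -2, -4, 6, 2, 3); Entrant gets -3.
Among 3, 0, -3, -3, the best is 3 at W. Subgame-perfect outcome: (E3, W) with payoffs (10, 3).
Under simultaneous play:
Incumbent's best replies: W→E3; X→E5; Y→E2; Z→E3.
Entrant's best replies: E1→Y; E2→X; E3→W; E4→Y; E5→W.
The unique mutual best reply is (E3, W), giving (10, 3).
Incumbent earns 10 sequentially versus 10 at the Nash outcome: unchanged.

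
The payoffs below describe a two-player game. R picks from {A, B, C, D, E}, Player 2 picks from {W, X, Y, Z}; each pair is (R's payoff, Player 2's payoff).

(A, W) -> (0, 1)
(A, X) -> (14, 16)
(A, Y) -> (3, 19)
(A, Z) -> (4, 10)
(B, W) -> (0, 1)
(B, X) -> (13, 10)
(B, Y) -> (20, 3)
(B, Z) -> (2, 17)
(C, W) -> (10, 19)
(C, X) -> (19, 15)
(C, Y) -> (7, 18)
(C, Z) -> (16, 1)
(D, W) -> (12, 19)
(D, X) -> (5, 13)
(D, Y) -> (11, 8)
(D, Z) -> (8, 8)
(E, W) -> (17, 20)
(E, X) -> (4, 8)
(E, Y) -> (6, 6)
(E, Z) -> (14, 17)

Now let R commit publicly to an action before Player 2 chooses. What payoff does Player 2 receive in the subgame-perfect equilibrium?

20

Solve by backward induction (R leads).
- A: Player 2 compares 1, 16, 19, 10 and picks Y; R would get 3.
- B: Player 2 compares 1, 10, 3, 17 and picks Z; R would get 2.
- C: Player 2 compares 19, 15, 18, 1 and picks W; R would get 10.
- D: Player 2 compares 19, 13, 8, 8 and picks W; R would get 12.
- E: Player 2 compares 20, 8, 6, 17 and picks W; R would get 17.
Maximizing over 3, 2, 10, 12, 17, R chooses E. Subgame-perfect outcome: (E, W) with payoffs (17, 20).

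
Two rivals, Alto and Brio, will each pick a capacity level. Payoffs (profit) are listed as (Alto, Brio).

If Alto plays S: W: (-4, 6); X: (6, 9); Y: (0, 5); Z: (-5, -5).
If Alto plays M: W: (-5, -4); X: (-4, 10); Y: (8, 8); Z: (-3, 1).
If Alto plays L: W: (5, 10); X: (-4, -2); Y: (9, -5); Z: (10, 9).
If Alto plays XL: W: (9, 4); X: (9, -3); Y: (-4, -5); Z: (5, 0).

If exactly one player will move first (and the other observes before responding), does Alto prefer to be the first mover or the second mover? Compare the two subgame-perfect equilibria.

If Alto leads: Brio's best replies are S→X, M→X, L→W, XL→W; Alto's induced payoffs 6, -4, 5, 9; outcome (XL, W), payoffs (9, 4).
If Brio leads: Alto's best replies are W→XL, X→XL, Y→L, Z→L; Brio's induced payoffs 4, -3, -5, 9; outcome (L, Z), payoffs (10, 9).
Alto gets 9 moving first and 10 moving second, so Alto prefers to move second.

second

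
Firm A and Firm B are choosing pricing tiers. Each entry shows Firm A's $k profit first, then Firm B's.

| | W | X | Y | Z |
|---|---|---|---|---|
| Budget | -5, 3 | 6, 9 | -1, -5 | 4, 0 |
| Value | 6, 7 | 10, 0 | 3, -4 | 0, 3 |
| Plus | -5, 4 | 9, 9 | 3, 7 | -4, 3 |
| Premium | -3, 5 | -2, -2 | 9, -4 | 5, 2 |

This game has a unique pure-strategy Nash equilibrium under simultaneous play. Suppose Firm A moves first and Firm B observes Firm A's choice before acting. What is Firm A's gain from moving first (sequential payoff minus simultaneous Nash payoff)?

3

Solve by backward induction (Firm A leads).
- Budget: BR = X, leader payoff 6.
- Value: BR = W, leader payoff 6.
- Plus: BR = X, leader payoff 9.
- Premium: BR = W, leader payoff -3.
Among 6, 6, 9, -3, the best is 9 at Plus. Subgame-perfect outcome: (Plus, X) with payoffs (9, 9).
Under simultaneous play:
Firm A's best replies: W→Value; X→Value; Y→Premium; Z→Premium.
Firm B's best replies: Budget→X; Value→W; Plus→X; Premium→W.
Only (Value, W) has each player best-responding; Nash payoffs (6, 7).
Firm A's commitment gain: 9 − 6 = 3.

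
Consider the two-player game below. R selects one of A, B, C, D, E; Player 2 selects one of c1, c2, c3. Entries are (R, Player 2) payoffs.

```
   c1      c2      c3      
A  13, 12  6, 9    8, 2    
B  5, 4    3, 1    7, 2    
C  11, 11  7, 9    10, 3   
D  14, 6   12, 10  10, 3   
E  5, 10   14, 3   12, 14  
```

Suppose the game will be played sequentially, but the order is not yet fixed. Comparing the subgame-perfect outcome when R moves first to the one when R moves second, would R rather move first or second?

first

If R leads: Player 2's best replies are A→c1, B→c1, C→c1, D→c2, E→c3; R's induced payoffs 13, 5, 11, 12, 12; outcome (A, c1), payoffs (13, 12).
If Player 2 leads: R's best replies are c1→D, c2→E, c3→E; Player 2's induced payoffs 6, 3, 14; outcome (E, c3), payoffs (12, 14).
R gets 13 moving first and 12 moving second, so R prefers to move first.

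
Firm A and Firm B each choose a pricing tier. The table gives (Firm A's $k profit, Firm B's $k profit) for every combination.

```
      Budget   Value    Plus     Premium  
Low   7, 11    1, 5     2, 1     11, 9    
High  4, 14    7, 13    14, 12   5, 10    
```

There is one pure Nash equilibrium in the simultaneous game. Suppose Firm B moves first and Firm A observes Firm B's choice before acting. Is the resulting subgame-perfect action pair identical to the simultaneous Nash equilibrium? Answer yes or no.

no

Firm A best-responds to each possible Firm B move:
- Budget: Firm A compares 7, 4 and picks Low; Firm B would get 11.
- Value: Firm A compares 1, 7 and picks High; Firm B would get 13.
- Plus: Firm A compares 2, 14 and picks High; Firm B would get 12.
- Premium: Firm A compares 11, 5 and picks Low; Firm B would get 9.
Among 11, 13, 12, 9, the best is 13 at Value. Subgame-perfect outcome: (High, Value) with payoffs (7, 13).
For the simultaneous game, intersect best replies.
Firm A's best replies: Budget→Low; Value→High; Plus→High; Premium→Low.
Firm B's best replies: Low→Budget; High→Budget.
The unique mutual best reply is (Low, Budget), giving (7, 11).
Sequential outcome (High, Value) differs from the Nash profile (Low, Budget).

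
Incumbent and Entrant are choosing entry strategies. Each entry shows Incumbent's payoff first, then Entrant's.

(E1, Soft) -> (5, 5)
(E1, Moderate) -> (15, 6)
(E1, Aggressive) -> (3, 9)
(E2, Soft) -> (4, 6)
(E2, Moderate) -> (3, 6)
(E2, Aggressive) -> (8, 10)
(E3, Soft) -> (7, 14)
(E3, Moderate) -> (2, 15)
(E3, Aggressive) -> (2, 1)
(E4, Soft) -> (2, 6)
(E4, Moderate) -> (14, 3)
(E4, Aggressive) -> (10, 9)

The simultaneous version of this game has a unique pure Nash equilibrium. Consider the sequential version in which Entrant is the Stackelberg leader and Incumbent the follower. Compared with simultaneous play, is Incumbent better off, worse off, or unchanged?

Incumbent best-responds to each possible Entrant move:
- Soft → Incumbent plays E3 (best of 5, 4, 7, 2); Entrant gets 14.
- Moderate → Incumbent plays E1 (best of 15, 3, 2, 14); Entrant gets 6.
- Aggressive → Incumbent plays E4 (best of 3, 8, 2, 10); Entrant gets 9.
Among 14, 6, 9, the best is 14 at Soft. Subgame-perfect outcome: (E3, Soft) with payoffs (7, 14).
Now find the simultaneous Nash equilibrium.
Incumbent's best replies: Soft→E3; Moderate→E1; Aggressive→E4.
Entrant's best replies: E1→Aggressive; E2→Aggressive; E3→Moderate; E4→Aggressive.
The unique mutual best reply is (E4, Aggressive), giving (10, 9).
Incumbent earns 7 sequentially versus 10 at the Nash outcome: worse off.

worse off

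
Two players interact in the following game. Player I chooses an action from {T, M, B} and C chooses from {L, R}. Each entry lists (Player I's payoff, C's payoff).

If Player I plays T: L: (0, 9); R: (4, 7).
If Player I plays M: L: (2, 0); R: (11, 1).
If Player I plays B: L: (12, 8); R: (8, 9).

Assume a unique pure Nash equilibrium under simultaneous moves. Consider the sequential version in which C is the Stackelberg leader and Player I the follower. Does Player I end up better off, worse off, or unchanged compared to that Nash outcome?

Solve by backward induction (C leads).
- L: BR = B, leader payoff 8.
- R: BR = M, leader payoff 1.
C's induced payoffs are 8, 1, so C commits to L. Subgame-perfect outcome: (B, L) with payoffs (12, 8).
Now find the simultaneous Nash equilibrium.
Player I's best replies: L→B; R→M.
C's best replies: T→L; M→R; B→R.
The unique mutual best reply is (M, R), giving (11, 1).
Player I earns 12 sequentially versus 11 at the Nash outcome: better off.

better off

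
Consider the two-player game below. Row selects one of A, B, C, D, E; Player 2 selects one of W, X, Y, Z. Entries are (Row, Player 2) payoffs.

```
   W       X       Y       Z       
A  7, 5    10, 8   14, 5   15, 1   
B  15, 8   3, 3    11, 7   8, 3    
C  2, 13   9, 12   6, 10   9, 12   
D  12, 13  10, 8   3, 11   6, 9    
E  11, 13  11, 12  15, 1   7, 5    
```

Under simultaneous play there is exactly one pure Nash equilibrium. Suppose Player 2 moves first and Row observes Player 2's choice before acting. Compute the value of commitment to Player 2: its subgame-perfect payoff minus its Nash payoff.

4

Backward induction with Player 2 moving first.
- W → Row plays B (best of 7, 15, 2, 12, 11); Player 2 gets 8.
- X → Row plays E (best of 10, 3, 9, 10, 11); Player 2 gets 12.
- Y → Row plays E (best of 14, 11, 6, 3, 15); Player 2 gets 1.
- Z → Row plays A (best of 15, 8, 9, 6, 7); Player 2 gets 1.
Player 2's induced payoffs are 8, 12, 1, 1, so Player 2 commits to X. Subgame-perfect outcome: (E, X) with payoffs (11, 12).
Under simultaneous play:
Row's best replies: W→B; X→E; Y→E; Z→A.
Player 2's best replies: A→X; B→W; C→W; D→W; E→W.
Only (B, W) has each player best-responding; Nash payoffs (15, 8).
Player 2's commitment gain: 12 − 8 = 4.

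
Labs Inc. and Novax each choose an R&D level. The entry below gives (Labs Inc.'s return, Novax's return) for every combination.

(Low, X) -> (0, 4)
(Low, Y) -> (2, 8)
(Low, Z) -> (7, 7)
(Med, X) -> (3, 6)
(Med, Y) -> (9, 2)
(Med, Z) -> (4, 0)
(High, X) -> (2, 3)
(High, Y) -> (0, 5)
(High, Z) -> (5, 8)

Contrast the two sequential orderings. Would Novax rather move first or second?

If Labs Inc. leads: Novax's best replies are Low→Y, Med→X, High→Z; Labs Inc.'s induced payoffs 2, 3, 5; outcome (High, Z), payoffs (5, 8).
If Novax leads: Labs Inc.'s best replies are X→Med, Y→Med, Z→Low; Novax's induced payoffs 6, 2, 7; outcome (Low, Z), payoffs (7, 7).
Novax gets 7 moving first and 8 moving second, so Novax prefers to move second.

second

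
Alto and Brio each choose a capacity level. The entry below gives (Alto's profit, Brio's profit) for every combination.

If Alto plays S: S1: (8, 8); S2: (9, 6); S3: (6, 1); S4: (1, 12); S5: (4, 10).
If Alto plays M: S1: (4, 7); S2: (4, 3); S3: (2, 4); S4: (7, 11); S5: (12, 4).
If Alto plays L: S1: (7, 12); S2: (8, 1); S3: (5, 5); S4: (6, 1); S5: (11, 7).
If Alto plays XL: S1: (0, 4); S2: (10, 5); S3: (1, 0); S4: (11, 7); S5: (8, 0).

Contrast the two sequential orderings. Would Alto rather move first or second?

first

If Alto leads: Brio's best replies are S→S4, M→S4, L→S1, XL→S4; Alto's induced payoffs 1, 7, 7, 11; outcome (XL, S4), payoffs (11, 7).
If Brio leads: Alto's best replies are S1→S, S2→XL, S3→S, S4→XL, S5→M; Brio's induced payoffs 8, 5, 1, 7, 4; outcome (S, S1), payoffs (8, 8).
Alto gets 11 moving first and 8 moving second, so Alto prefers to move first.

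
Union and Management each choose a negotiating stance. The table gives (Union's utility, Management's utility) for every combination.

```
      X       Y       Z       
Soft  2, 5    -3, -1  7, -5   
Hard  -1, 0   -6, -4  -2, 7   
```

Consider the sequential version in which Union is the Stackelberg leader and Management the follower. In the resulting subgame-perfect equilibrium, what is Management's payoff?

Management best-responds to each possible Union move:
- Soft → Management plays X (best of 5, -1, -5); Union gets 2.
- Hard → Management plays Z (best of 0, -4, 7); Union gets -2.
Among 2, -2, the best is 2 at Soft. Subgame-perfect outcome: (Soft, X) with payoffs (2, 5).

5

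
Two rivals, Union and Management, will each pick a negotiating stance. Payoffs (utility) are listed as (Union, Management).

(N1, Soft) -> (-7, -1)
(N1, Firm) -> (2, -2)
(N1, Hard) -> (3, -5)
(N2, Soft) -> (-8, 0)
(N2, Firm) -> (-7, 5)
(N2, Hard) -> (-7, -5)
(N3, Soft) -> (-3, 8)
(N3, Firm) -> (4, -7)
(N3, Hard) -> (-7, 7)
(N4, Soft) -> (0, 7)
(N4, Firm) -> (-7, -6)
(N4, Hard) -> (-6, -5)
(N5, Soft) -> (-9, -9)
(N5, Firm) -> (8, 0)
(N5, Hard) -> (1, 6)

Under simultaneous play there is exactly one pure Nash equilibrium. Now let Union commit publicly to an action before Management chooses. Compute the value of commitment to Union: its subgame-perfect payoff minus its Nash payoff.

Solve by backward induction (Union leads).
- N1: BR = Soft, leader payoff -7.
- N2: BR = Firm, leader payoff -7.
- N3: BR = Soft, leader payoff -3.
- N4: BR = Soft, leader payoff 0.
- N5: BR = Hard, leader payoff 1.
Maximizing over -7, -7, -3, 0, 1, Union chooses N5. Subgame-perfect outcome: (N5, Hard) with payoffs (1, 6).
For the simultaneous game, intersect best replies.
Union's best replies: Soft→N4; Firm→N5; Hard→N1.
Management's best replies: N1→Soft; N2→Firm; N3→Soft; N4→Soft; N5→Hard.
Only (N4, Soft) has each player best-responding; Nash payoffs (0, 7).
Union's commitment gain: 1 − 0 = 1.

1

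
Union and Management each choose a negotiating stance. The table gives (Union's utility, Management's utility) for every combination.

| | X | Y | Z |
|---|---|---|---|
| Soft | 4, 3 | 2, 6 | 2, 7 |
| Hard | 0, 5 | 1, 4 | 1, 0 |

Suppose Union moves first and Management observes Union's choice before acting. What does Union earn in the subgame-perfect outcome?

2

Backward induction with Union moving first.
- Soft: Management compares 3, 6, 7 and picks Z; Union would get 2.
- Hard: Management compares 5, 4, 0 and picks X; Union would get 0.
Maximizing over 2, 0, Union chooses Soft. Subgame-perfect outcome: (Soft, Z) with payoffs (2, 7).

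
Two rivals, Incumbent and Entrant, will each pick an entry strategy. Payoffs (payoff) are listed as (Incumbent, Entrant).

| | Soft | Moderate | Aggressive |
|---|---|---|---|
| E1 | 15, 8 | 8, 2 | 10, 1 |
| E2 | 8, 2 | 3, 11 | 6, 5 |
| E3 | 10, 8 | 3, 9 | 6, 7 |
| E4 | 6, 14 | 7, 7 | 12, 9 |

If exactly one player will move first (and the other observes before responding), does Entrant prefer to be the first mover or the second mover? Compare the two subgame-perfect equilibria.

If Incumbent leads: Entrant's best replies are E1→Soft, E2→Moderate, E3→Moderate, E4→Soft; Incumbent's induced payoffs 15, 3, 3, 6; outcome (E1, Soft), payoffs (15, 8).
If Entrant leads: Incumbent's best replies are Soft→E1, Moderate→E1, Aggressive→E4; Entrant's induced payoffs 8, 2, 9; outcome (E4, Aggressive), payoffs (12, 9).
Entrant gets 9 moving first and 8 moving second, so Entrant prefers to move first.

first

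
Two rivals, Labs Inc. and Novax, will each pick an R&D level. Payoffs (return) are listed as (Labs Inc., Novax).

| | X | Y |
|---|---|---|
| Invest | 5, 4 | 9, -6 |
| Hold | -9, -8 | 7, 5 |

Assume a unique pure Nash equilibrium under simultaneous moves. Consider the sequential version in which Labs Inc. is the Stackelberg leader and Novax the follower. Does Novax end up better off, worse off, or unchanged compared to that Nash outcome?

better off

Backward induction with Labs Inc. moving first.
- Invest: Novax compares 4, -6 and picks X; Labs Inc. would get 5.
- Hold: Novax compares -8, 5 and picks Y; Labs Inc. would get 7.
Maximizing over 5, 7, Labs Inc. chooses Hold. Subgame-perfect outcome: (Hold, Y) with payoffs (7, 5).
Now find the simultaneous Nash equilibrium.
Labs Inc.'s best replies: X→Invest; Y→Invest.
Novax's best replies: Invest→X; Hold→Y.
Only (Invest, X) has each player best-responding; Nash payoffs (5, 4).
Novax earns 5 sequentially versus 4 at the Nash outcome: better off.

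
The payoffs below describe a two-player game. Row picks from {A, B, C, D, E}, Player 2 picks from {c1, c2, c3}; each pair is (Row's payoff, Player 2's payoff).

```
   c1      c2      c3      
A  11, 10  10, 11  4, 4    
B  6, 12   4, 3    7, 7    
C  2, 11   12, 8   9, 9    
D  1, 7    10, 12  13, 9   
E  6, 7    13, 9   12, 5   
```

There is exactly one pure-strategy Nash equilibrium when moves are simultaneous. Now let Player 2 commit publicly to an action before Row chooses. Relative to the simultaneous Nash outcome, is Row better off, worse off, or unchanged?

Solve by backward induction (Player 2 leads).
- c1: Row compares 11, 6, 2, 1, 6 and picks A; Player 2 would get 10.
- c2: Row compares 10, 4, 12, 10, 13 and picks E; Player 2 would get 9.
- c3: Row compares 4, 7, 9, 13, 12 and picks D; Player 2 would get 9.
Maximizing over 10, 9, 9, Player 2 chooses c1. Subgame-perfect outcome: (A, c1) with payoffs (11, 10).
For the simultaneous game, intersect best replies.
Row's best replies: c1→A; c2→E; c3→D.
Player 2's best replies: A→c2; B→c1; C→c1; D→c2; E→c2.
Only (E, c2) has each player best-responding; Nash payoffs (13, 9).
Row earns 11 sequentially versus 13 at the Nash outcome: worse off.

worse off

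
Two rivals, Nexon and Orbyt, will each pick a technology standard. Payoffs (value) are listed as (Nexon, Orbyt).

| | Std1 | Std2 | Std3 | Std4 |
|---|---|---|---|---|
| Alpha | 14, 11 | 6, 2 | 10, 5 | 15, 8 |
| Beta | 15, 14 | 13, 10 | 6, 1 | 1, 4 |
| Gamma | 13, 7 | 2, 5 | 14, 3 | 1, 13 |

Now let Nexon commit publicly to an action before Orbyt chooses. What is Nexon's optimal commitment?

Beta

Backward induction with Nexon moving first.
- Alpha → Orbyt plays Std1 (best of 11, 2, 5, 8); Nexon gets 14.
- Beta → Orbyt plays Std1 (best of 14, 10, 1, 4); Nexon gets 15.
- Gamma → Orbyt plays Std4 (best of 7, 5, 3, 13); Nexon gets 1.
Among 14, 15, 1, the best is 15 at Beta. Subgame-perfect outcome: (Beta, Std1) with payoffs (15, 14).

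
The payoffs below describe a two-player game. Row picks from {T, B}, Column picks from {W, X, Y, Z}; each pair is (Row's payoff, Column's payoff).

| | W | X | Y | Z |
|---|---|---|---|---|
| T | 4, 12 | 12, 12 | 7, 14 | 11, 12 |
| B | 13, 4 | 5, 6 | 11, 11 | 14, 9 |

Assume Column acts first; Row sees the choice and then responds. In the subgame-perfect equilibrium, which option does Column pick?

Backward induction with Column moving first.
- W: BR = B, leader payoff 4.
- X: BR = T, leader payoff 12.
- Y: BR = B, leader payoff 11.
- Z: BR = B, leader payoff 9.
Column's induced payoffs are 4, 12, 11, 9, so Column commits to X. Subgame-perfect outcome: (T, X) with payoffs (12, 12).

X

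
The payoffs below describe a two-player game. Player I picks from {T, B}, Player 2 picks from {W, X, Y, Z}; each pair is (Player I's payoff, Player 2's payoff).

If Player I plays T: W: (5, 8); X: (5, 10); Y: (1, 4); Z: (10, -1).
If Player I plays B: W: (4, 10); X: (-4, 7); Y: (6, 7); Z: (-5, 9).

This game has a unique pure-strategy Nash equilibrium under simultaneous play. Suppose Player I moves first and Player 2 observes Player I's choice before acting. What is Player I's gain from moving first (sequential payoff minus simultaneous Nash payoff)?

Solve by backward induction (Player I leads).
- T → Player 2 plays X (best of 8, 10, 4, -1); Player I gets 5.
- B → Player 2 plays W (best of 10, 7, 7, 9); Player I gets 4.
Among 5, 4, the best is 5 at T. Subgame-perfect outcome: (T, X) with payoffs (5, 10).
For the simultaneous game, intersect best replies.
Player I's best replies: W→T; X→T; Y→B; Z→T.
Player 2's best replies: T→X; B→W.
Only (T, X) has each player best-responding; Nash payoffs (5, 10).
Player I's commitment gain: 5 − 5 = 0.

0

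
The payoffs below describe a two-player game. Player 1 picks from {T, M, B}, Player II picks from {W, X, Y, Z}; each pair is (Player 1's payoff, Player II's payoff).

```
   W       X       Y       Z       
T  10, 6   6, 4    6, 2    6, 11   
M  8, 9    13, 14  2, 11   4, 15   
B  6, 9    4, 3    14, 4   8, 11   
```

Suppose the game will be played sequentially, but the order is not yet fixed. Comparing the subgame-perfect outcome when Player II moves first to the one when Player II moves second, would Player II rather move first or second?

If Player 1 leads: Player II's best replies are T→Z, M→Z, B→Z; Player 1's induced payoffs 6, 4, 8; outcome (B, Z), payoffs (8, 11).
If Player II leads: Player 1's best replies are W→T, X→M, Y→B, Z→B; Player II's induced payoffs 6, 14, 4, 11; outcome (M, X), payoffs (13, 14).
Player II gets 14 moving first and 11 moving second, so Player II prefers to move first.

first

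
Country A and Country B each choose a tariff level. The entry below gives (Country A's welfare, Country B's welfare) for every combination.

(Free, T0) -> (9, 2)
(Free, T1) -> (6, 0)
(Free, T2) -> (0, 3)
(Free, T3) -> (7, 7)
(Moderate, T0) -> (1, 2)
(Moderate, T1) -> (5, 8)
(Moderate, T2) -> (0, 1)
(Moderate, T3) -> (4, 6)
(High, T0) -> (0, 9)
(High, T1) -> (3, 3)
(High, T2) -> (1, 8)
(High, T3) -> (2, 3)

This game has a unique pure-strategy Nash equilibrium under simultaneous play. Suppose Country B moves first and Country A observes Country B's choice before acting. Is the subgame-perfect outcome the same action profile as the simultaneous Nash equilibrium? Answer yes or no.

no

Work backward from Country A's decision.
- T0 → Country A plays Free (best of 9, 1, 0); Country B gets 2.
- T1 → Country A plays Free (best of 6, 5, 3); Country B gets 0.
- T2 → Country A plays High (best of 0, 0, 1); Country B gets 8.
- T3 → Country A plays Free (best of 7, 4, 2); Country B gets 7.
Among 2, 0, 8, 7, the best is 8 at T2. Subgame-perfect outcome: (High, T2) with payoffs (1, 8).
Now find the simultaneous Nash equilibrium.
Country A's best replies: T0→Free; T1→Free; T2→High; T3→Free.
Country B's best replies: Free→T3; Moderate→T1; High→T0.
The unique mutual best reply is (Free, T3), giving (7, 7).
Sequential outcome (High, T2) differs from the Nash profile (Free, T3).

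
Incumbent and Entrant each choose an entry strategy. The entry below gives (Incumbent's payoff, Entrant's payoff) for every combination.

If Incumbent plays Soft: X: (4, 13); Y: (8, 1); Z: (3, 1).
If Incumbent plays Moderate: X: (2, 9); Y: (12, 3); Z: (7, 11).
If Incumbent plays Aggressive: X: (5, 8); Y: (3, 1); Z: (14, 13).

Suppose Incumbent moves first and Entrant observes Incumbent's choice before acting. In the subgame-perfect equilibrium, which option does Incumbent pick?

Aggressive

Backward induction with Incumbent moving first.
- Soft: BR = X, leader payoff 4.
- Moderate: BR = Z, leader payoff 7.
- Aggressive: BR = Z, leader payoff 14.
Maximizing over 4, 7, 14, Incumbent chooses Aggressive. Subgame-perfect outcome: (Aggressive, Z) with payoffs (14, 13).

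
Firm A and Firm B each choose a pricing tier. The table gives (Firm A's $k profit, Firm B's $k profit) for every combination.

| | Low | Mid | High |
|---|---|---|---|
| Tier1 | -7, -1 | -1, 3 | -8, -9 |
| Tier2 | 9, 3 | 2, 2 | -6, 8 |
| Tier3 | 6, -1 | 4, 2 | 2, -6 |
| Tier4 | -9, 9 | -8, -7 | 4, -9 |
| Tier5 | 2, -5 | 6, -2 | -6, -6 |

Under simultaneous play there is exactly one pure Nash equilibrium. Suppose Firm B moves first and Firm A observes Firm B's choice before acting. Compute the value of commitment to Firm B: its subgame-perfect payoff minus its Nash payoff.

Firm A best-responds to each possible Firm B move:
- Low → Firm A plays Tier2 (best of -7, 9, 6, -9, 2); Firm B gets 3.
- Mid → Firm A plays Tier5 (best of -1, 2, 4, -8, 6); Firm B gets -2.
- High → Firm A plays Tier4 (best of -8, -6, 2, 4, -6); Firm B gets -9.
Firm B's induced payoffs are 3, -2, -9, so Firm B commits to Low. Subgame-perfect outcome: (Tier2, Low) with payoffs (9, 3).
Under simultaneous play:
Firm A's best replies: Low→Tier2; Mid→Tier5; High→Tier4.
Firm B's best replies: Tier1→Mid; Tier2→High; Tier3→Mid; Tier4→Low; Tier5→Mid.
The unique mutual best reply is (Tier5, Mid), giving (6, -2).
Firm B's commitment gain: 3 − -2 = 5.

5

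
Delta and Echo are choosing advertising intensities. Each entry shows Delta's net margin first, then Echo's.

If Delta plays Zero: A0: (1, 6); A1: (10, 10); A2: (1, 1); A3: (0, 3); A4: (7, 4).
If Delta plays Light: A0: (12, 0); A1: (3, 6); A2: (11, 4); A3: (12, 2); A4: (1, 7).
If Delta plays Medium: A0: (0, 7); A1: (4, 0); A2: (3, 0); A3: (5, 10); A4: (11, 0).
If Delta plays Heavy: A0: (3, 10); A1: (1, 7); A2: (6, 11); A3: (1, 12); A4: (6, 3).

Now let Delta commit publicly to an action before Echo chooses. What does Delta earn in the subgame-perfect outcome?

Backward induction with Delta moving first.
- Zero: BR = A1, leader payoff 10.
- Light: BR = A4, leader payoff 1.
- Medium: BR = A3, leader payoff 5.
- Heavy: BR = A3, leader payoff 1.
Among 10, 1, 5, 1, the best is 10 at Zero. Subgame-perfect outcome: (Zero, A1) with payoffs (10, 10).

10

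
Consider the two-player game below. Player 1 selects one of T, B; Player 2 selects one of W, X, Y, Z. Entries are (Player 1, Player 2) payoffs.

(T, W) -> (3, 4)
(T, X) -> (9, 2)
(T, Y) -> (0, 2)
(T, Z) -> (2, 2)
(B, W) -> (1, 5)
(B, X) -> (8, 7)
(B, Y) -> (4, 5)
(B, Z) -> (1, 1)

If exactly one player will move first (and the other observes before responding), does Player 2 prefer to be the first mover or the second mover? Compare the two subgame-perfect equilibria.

If Player 1 leads: Player 2's best replies are T→W, B→X; Player 1's induced payoffs 3, 8; outcome (B, X), payoffs (8, 7).
If Player 2 leads: Player 1's best replies are W→T, X→T, Y→B, Z→T; Player 2's induced payoffs 4, 2, 5, 2; outcome (B, Y), payoffs (4, 5).
Player 2 gets 5 moving first and 7 moving second, so Player 2 prefers to move second.

second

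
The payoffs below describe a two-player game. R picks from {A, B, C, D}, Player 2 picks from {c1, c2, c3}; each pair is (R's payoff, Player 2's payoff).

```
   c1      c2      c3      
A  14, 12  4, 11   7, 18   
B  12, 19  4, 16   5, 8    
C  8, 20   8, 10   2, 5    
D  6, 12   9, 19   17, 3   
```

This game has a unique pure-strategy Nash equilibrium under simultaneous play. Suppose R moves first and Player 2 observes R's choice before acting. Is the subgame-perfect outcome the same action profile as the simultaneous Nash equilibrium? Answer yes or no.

no

Work backward from Player 2's decision.
- A → Player 2 plays c3 (best of 12, 11, 18); R gets 7.
- B → Player 2 plays c1 (best of 19, 16, 8); R gets 12.
- C → Player 2 plays c1 (best of 20, 10, 5); R gets 8.
- D → Player 2 plays c2 (best of 12, 19, 3); R gets 9.
R's induced payoffs are 7, 12, 8, 9, so R commits to B. Subgame-perfect outcome: (B, c1) with payoffs (12, 19).
Under simultaneous play:
R's best replies: c1→A; c2→D; c3→D.
Player 2's best replies: A→c3; B→c1; C→c1; D→c2.
Only (D, c2) has each player best-responding; Nash payoffs (9, 19).
Sequential outcome (B, c1) differs from the Nash profile (D, c2).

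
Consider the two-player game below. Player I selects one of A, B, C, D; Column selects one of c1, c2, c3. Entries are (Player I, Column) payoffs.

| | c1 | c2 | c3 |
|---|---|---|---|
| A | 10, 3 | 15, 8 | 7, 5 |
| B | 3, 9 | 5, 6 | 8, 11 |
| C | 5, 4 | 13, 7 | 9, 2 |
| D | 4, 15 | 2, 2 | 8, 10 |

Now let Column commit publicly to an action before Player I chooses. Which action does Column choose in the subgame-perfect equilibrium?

Work backward from Player I's decision.
- c1: BR = A, leader payoff 3.
- c2: BR = A, leader payoff 8.
- c3: BR = C, leader payoff 2.
Among 3, 8, 2, the best is 8 at c2. Subgame-perfect outcome: (A, c2) with payoffs (15, 8).

c2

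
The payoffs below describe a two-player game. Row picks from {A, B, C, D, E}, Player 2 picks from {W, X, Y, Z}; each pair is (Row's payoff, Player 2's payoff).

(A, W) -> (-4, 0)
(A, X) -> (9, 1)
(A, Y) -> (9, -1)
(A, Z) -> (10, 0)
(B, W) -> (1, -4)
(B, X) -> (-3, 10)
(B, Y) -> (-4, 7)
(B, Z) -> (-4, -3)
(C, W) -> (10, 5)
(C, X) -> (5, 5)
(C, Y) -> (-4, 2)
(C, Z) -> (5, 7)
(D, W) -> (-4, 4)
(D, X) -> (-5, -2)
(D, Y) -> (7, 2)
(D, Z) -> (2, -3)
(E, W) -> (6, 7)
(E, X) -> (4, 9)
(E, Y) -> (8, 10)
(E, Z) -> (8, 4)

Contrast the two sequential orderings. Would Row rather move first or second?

If Row leads: Player 2's best replies are A→X, B→X, C→Z, D→W, E→Y; Row's induced payoffs 9, -3, 5, -4, 8; outcome (A, X), payoffs (9, 1).
If Player 2 leads: Row's best replies are W→C, X→A, Y→A, Z→A; Player 2's induced payoffs 5, 1, -1, 0; outcome (C, W), payoffs (10, 5).
Row gets 9 moving first and 10 moving second, so Row prefers to move second.

second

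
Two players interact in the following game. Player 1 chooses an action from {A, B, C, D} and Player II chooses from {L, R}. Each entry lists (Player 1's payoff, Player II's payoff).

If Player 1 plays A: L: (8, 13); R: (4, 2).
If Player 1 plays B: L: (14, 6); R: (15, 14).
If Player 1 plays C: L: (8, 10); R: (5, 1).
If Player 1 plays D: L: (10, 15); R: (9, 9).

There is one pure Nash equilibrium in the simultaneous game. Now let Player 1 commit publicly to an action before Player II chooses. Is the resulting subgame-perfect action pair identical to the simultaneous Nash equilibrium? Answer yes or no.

Backward induction with Player 1 moving first.
- A: Player II compares 13, 2 and picks L; Player 1 would get 8.
- B: Player II compares 6, 14 and picks R; Player 1 would get 15.
- C: Player II compares 10, 1 and picks L; Player 1 would get 8.
- D: Player II compares 15, 9 and picks L; Player 1 would get 10.
Among 8, 15, 8, 10, the best is 15 at B. Subgame-perfect outcome: (B, R) with payoffs (15, 14).
For the simultaneous game, intersect best replies.
Player 1's best replies: L→B; R→B.
Player II's best replies: A→L; B→R; C→L; D→L.
Only (B, R) has each player best-responding; Nash payoffs (15, 14).
Sequential outcome (B, R) coincides with the Nash profile (B, R).

yes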